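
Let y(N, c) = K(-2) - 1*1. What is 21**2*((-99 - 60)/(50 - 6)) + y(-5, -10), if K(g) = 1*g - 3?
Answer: -70383/44 ≈ -1599.6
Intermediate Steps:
K(g) = -3 + g (K(g) = g - 3 = -3 + g)
y(N, c) = -6 (y(N, c) = (-3 - 2) - 1*1 = -5 - 1 = -6)
21**2*((-99 - 60)/(50 - 6)) + y(-5, -10) = 21**2*((-99 - 60)/(50 - 6)) - 6 = 441*(-159/44) - 6 = -70119/44 - 6 = -70383/44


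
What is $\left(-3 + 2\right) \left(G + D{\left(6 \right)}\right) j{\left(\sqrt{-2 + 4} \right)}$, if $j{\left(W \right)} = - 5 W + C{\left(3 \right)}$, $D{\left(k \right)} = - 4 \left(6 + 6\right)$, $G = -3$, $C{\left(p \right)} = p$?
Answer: $153 - 255 \sqrt{2} \approx -207.62$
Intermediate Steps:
$D{\left(k \right)} = -48$ ($D{\left(k \right)} = \left(-4\right) 12 = -48$)
$j{\left(W \right)} = 3 - 5 W$ ($j{\left(W \right)} = - 5 W + 3 = 3 - 5 W$)
$\left(-3 + 2\right) \left(G + D{\left(6 \right)}\right) j{\left(\sqrt{-2 + 4} \right)} = \left(-3 + 2\right) \left(-3 - 48\right) \left(3 - 5 \sqrt{-2 + 4}\right) = \left(-1\right) \left(-51\right) \left(3 - 5 \sqrt{2}\right) = 51 \left(3 - 5 \sqrt{2}\right) = 153 - 255 \sqrt{2}$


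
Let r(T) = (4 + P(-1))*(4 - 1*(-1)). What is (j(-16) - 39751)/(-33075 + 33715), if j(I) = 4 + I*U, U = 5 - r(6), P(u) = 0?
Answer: -39507/640 ≈ -61.730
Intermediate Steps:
r(T) = 20 (r(T) = (4 + 0)*(4 - 1*(-1)) = 4*(4 + 1) = 4*5 = 20)
U = -15 (U = 5 - 1*20 = 5 - 20 = -15)
j(I) = 4 - 15*I (j(I) = 4 + I*(-15) = 4 - 15*I)
(j(-16) - 39751)/(-33075 + 33715) = ((4 - 15*(-16)) - 39751)/(-33075 + 33715) = ((4 + 240) - 39751)/640 = (244 - 39751)*(1/640) = -39507*1/640 = -39507/640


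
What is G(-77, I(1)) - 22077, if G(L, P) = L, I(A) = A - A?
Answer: -22154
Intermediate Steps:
I(A) = 0
G(-77, I(1)) - 22077 = -77 - 22077 = -22154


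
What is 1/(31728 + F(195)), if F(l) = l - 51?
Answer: 1/31872 ≈ 3.1376e-5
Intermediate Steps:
F(l) = -51 + l
1/(31728 + F(195)) = 1/(31728 + (-51 + 195)) = 1/(31728 + 144) = 1/31872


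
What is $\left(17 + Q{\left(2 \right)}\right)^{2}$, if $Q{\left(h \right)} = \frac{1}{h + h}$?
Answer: $\frac{4761}{16} \approx 297.56$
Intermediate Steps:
$Q{\left(h \right)} = \frac{1}{2 h}$
$\left(17 + Q{\left(2 \right)}\right)^{2} = \left(17 + \frac{1}{2 \cdot 2}\right)^{2} = \left(17 + \frac{1}{2} \cdot \frac{1}{2}\right)^{2} = \left(17 + \frac{1}{4}\right)^{2} = \left(\frac{69}{4}\right)^{2} = \frac{4761}{16}$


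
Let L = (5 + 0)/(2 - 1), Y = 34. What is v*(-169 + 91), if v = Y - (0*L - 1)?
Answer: -2730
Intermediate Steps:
L = 5 (L = 5/1 = 5*1 = 5)
v = 35 (v = 34 - (0*5 - 1) = 34 - (0 - 1) = 34 - 1*(-1) = 34 + 1 = 35)
v*(-169 + 91) = 35*(-169 + 91) = 35*(-78) = -2730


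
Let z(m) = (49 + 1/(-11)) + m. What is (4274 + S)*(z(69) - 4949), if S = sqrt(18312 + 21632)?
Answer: -227128908/11 - 106284*sqrt(9986)/11 ≈ -2.1614e+7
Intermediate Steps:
z(m) = 538/11 + m (z(m) = (49 - 1/11) + m = 538/11 + m)
S = 2*sqrt(9986) (S = sqrt(39944) = 2*sqrt(9986) ≈ 199.86)
(4274 + S)*(z(69) - 4949) = (4274 + 2*sqrt(9986))*((538/11 + 69) - 4949) = (4274 + 2*sqrt(9986))*(1297/11 - 4949) = (4274 + 2*sqrt(9986))*(-53142/11) = -227128908/11 - 106284*sqrt(9986)/11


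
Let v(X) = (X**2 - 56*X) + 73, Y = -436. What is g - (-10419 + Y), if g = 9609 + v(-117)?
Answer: 40778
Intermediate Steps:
v(X) = 73 + X**2 - 56*X
g = 29923 (g = 9609 + (73 + (-117)**2 - 56*(-117)) = 9609 + (73 + 13689 + 6552) = 9609 + 20314 = 29923)
g - (-10419 + Y) = 29923 - (-10419 - 436) = 29923 - 1*(-10855) = 29923 + 10855 = 40778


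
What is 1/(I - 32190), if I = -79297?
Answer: -1/111487 ≈ -8.9697e-6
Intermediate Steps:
1/(I - 32190) = 1/(-79297 - 32190) = 1/(-111487) = -1/111487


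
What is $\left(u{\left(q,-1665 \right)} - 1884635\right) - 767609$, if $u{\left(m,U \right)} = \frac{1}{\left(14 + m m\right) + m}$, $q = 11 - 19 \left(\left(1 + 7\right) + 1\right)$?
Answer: $- \frac{67510218775}{25454} \approx -2.6522 \cdot 10^{6}$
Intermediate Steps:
$q = -160$ ($q = 11 - 19 \left(8 + 1\right) = 11 - 171 = -160$)
$u{\left(m,U \right)} = \frac{1}{14 + m + m^{2}}$ ($u{\left(m,U \right)} = \frac{1}{\left(14 + m^{2}\right) + m} = \frac{1}{14 + m + m^{2}}$)
$\left(u{\left(q,-1665 \right)} - 1884635\right) - 767609 = \left(\frac{1}{14 - 160 + \left(-160\right)^{2}} - 1884635\right) - 767609 = \left(\frac{1}{14 - 160 + 25600} - 1884635\right) - 767609 = \left(\frac{1}{25454} - 1884635\right) - 767609 = - \frac{47971499289}{25454} - 767609 = - \frac{67510218775}{25454}$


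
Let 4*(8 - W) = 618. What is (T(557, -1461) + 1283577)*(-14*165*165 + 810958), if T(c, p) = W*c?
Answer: 516619115512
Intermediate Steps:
W = -293/2 (W = 8 - ¼*618 = 8 - 309/2 = -293/2 ≈ -146.50)
T(c, p) = -293*c/2
(T(557, -1461) + 1283577)*(-14*165*165 + 810958) = (-293/2*557 + 1283577)*(-14*165*165 + 810958) = (-163201/2 + 1283577)*(-2310*165 + 810958) = 2403953*(-381150 + 810958)/2 = (2403953/2)*429808 = 516619115512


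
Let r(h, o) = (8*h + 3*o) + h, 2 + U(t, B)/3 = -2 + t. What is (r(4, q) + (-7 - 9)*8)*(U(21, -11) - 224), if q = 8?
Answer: 11764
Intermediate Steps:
U(t, B) = -12 + 3*t (U(t, B) = -6 + 3*(-2 + t) = -6 + (-6 + 3*t) = -12 + 3*t)
r(h, o) = 3*o + 9*h (r(h, o) = (3*o + 8*h) + h = 3*o + 9*h)
(r(4, q) + (-7 - 9)*8)*(U(21, -11) - 224) = ((3*8 + 9*4) + (-7 - 9)*8)*((-12 + 3*21) - 224) = ((24 + 36) - 16*8)*((-12 + 63) - 224) = (60 - 128)*(51 - 224) = -68*(-173) = 11764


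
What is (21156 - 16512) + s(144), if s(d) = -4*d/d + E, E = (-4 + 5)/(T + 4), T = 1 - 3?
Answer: 9281/2 ≈ 4640.5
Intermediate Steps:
T = -2
E = ½ (E = (-4 + 5)/(-2 + 4) = 1/2 = 1*(½) = ½ ≈ 0.50000)
s(d) = -7/2 (s(d) = -4*d/d + ½ = -4*1 + ½ = -4 + ½ = -7/2)
(21156 - 16512) + s(144) = (21156 - 16512) - 7/2 = 4644 - 7/2 = 9281/2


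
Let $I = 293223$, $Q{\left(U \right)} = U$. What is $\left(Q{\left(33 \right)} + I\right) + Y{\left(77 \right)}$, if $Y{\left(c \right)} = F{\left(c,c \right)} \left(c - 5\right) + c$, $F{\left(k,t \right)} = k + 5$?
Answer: $299237$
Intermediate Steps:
$F{\left(k,t \right)} = 5 + k$
$Y{\left(c \right)} = c + \left(-5 + c\right) \left(5 + c\right)$ ($Y{\left(c \right)} = \left(5 + c\right) \left(c - 5\right) + c = \left(5 + c\right) \left(-5 + c\right) + c = \left(-5 + c\right) \left(5 + c\right) + c = c + \left(-5 + c\right) \left(5 + c\right)$)
$\left(Q{\left(33 \right)} + I\right) + Y{\left(77 \right)} = \left(33 + 293223\right) + \left(-25 + 77 + 77^{2}\right) = 293256 + \left(-25 + 77 + 5929\right) = 293256 + 5981 = 299237$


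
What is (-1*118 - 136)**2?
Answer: 64516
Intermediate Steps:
(-1*118 - 136)**2 = (-118 - 136)**2 = (-254)**2 = 64516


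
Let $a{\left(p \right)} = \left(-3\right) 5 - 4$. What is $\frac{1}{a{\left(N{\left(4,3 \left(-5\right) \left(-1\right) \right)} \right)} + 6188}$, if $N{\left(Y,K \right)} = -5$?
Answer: $\frac{1}{6169} \approx 0.0001621$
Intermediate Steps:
$a{\left(p \right)} = -19$ ($a{\left(p \right)} = -15 - 4 = -19$)
$\frac{1}{a{\left(N{\left(4,3 \left(-5\right) \left(-1\right) \right)} \right)} + 6188} = \frac{1}{-19 + 6188} = \frac{1}{6169}$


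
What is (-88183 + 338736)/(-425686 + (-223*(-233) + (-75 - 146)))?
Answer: -250553/373948 ≈ -0.67002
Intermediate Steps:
(-88183 + 338736)/(-425686 + (-223*(-233) + (-75 - 146))) = 250553/(-425686 + (51959 - 221)) = 250553/(-425686 + 51738) = 250553/(-373948) = 250553*(-1/373948) = -250553/373948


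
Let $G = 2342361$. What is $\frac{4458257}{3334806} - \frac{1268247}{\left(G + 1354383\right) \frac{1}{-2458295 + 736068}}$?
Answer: $\frac{1213988418897512137}{2054654011944} \approx 5.9085 \cdot 10^{5}$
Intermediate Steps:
$\frac{4458257}{3334806} - \frac{1268247}{\left(G + 1354383\right) \frac{1}{-2458295 + 736068}} = \frac{4458257}{3334806} - \frac{1268247}{\left(2342361 + 1354383\right) \frac{1}{-2458295 + 736068}} = 4458257 \cdot \frac{1}{3334806} - \frac{1268247}{3696744 \frac{1}{-1722227}} = \frac{4458257}{3334806} - \frac{1268247}{3696744 \left(- \frac{1}{1722227}\right)} = \frac{4458257}{3334806} - \frac{1268247}{- \frac{3696744}{1722227}} = \frac{4458257}{3334806} - - \frac{728069742023}{1232248} = \frac{4458257}{3334806} + \frac{728069742023}{1232248} = \frac{1213988418897512137}{2054654011944}$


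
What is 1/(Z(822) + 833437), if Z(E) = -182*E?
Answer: 1/683833 ≈ 1.4623e-6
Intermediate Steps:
1/(Z(822) + 833437) = 1/(-182*822 + 833437) = 1/(-149604 + 833437) = 1/683833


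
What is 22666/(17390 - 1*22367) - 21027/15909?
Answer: -22154513/3770433 ≈ -5.8759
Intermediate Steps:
22666/(17390 - 1*22367) - 21027/15909 = 22666/(17390 - 22367) - 21027*1/15909 = 22666/(-4977) - 7009/5303 = 22666*(-1/4977) - 7009/5303 = -3238/711 - 7009/5303 = -22154513/3770433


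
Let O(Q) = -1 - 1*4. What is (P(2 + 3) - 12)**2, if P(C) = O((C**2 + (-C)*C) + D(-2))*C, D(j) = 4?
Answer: 1369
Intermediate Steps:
O(Q) = -5 (O(Q) = -1 - 4 = -5)
P(C) = -5*C
(P(2 + 3) - 12)**2 = (-5*(2 + 3) - 12)**2 = (-5*5 - 12)**2 = (-25 - 12)**2 = (-37)**2 = 1369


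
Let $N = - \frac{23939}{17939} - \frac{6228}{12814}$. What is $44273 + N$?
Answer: $\frac{5088315675010}{114935173} \approx 44271.0$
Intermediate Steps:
$N = - \frac{209239219}{114935173}$ ($N = \left(-23939\right) \frac{1}{17939} - \frac{3114}{6407} = - \frac{23939}{17939} - \frac{3114}{6407} = - \frac{209239219}{114935173} \approx -1.8205$)
$44273 + N = 44273 - \frac{209239219}{114935173} = \frac{5088315675010}{114935173}$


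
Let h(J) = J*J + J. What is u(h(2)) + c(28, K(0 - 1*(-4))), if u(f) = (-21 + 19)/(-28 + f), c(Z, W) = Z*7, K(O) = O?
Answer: 2157/11 ≈ 196.09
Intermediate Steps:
c(Z, W) = 7*Z
h(J) = J + J² (h(J) = J² + J = J + J²)
u(f) = -2/(-28 + f)
u(h(2)) + c(28, K(0 - 1*(-4))) = -2/(-28 + 2*(1 + 2)) + 7*28 = -2/(-28 + 2*3) + 196 = -2/(-28 + 6) + 196 = -2/(-22) + 196 = -2*(-1/22) + 196 = 1/11 + 196 = 2157/11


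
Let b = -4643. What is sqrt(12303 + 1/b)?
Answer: 14*sqrt(1353169849)/4643 ≈ 110.92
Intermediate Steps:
sqrt(12303 + 1/b) = sqrt(12303 + 1/(-4643)) = sqrt(12303 - 1/4643) = sqrt(57122828/4643) = 14*sqrt(1353169849)/4643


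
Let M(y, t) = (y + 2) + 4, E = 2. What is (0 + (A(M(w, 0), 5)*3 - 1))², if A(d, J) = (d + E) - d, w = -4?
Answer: 25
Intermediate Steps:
M(y, t) = 6 + y (M(y, t) = (2 + y) + 4 = 6 + y)
A(d, J) = 2 (A(d, J) = (d + 2) - d = (2 + d) - d = 2)
(0 + (A(M(w, 0), 5)*3 - 1))² = (0 + (2*3 - 1))² = (0 + (6 - 1))² = (0 + 5)² = 5² = 25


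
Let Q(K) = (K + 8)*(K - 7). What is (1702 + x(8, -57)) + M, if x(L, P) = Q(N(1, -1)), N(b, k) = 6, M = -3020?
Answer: -1332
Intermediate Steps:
Q(K) = (-7 + K)*(8 + K) (Q(K) = (8 + K)*(-7 + K) = (-7 + K)*(8 + K))
x(L, P) = -14 (x(L, P) = -56 + 6 + 6**2 = -56 + 6 + 36 = -14)
(1702 + x(8, -57)) + M = (1702 - 14) - 3020 = 1688 - 3020 = -1332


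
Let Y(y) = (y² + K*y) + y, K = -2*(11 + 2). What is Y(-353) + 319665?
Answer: 453099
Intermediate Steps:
K = -26 (K = -2*13 = -26)
Y(y) = y² - 25*y (Y(y) = (y² - 26*y) + y = y² - 25*y)
Y(-353) + 319665 = -353*(-25 - 353) + 319665 = -353*(-378) + 319665 = 133434 + 319665 = 453099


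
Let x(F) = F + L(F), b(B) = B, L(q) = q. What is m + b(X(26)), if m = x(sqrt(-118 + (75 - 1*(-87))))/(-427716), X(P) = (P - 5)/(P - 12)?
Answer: 3/2 - sqrt(11)/106929 ≈ 1.5000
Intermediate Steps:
X(P) = (-5 + P)/(-12 + P)
x(F) = 2*F (x(F) = F + F = 2*F)
m = -sqrt(11)/106929 (m = (2*sqrt(-118 + (75 - 1*(-87))))/(-427716) = (2*sqrt(-118 + (75 + 87)))*(-1/427716) = (2*sqrt(-118 + 162))*(-1/427716) = (2*sqrt(44))*(-1/427716) = (2*(2*sqrt(11)))*(-1/427716) = (4*sqrt(11))*(-1/427716) = -sqrt(11)/106929 ≈ -3.1017e-5)
m + b(X(26)) = -sqrt(11)/106929 + (-5 + 26)/(-12 + 26) = -sqrt(11)/106929 + 21/14 = -sqrt(11)/106929 + (1/14)*21 = -sqrt(11)/106929 + 3/2 = 3/2 - sqrt(11)/106929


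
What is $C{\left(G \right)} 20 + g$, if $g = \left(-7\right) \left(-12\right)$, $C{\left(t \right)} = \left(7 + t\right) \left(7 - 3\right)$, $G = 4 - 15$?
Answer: $-236$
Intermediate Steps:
$G = -11$ ($G = 4 - 15 = -11$)
$C{\left(t \right)} = 28 + 4 t$ ($C{\left(t \right)} = \left(7 + t\right) 4 = 28 + 4 t$)
$g = 84$
$C{\left(G \right)} 20 + g = \left(28 + 4 \left(-11\right)\right) 20 + 84 = \left(28 - 44\right) 20 + 84 = \left(-16\right) 20 + 84 = -320 + 84 = -236$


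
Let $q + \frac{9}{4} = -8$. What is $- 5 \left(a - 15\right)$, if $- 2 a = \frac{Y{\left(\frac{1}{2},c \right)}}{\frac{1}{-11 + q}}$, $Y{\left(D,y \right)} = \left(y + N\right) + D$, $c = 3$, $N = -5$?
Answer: $\frac{2475}{16} \approx 154.69$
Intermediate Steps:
$q = - \frac{41}{4}$ ($q = - \frac{9}{4} - 8 = - \frac{41}{4} \approx -10.25$)
$Y{\left(D,y \right)} = -5 + D + y$ ($Y{\left(D,y \right)} = \left(y - 5\right) + D = \left(-5 + y\right) + D = -5 + D + y$)
$a = - \frac{255}{16}$ ($a = - \frac{\left(-5 + \frac{1}{2} + 3\right) \frac{1}{\frac{1}{-11 - \frac{41}{4}}}}{2} = - \frac{\left(-5 + \frac{1}{2} + 3\right) \frac{1}{\frac{1}{- \frac{85}{4}}}}{2} = - \frac{\left(- \frac{3}{2}\right) \frac{1}{- \frac{4}{85}}}{2} = - \frac{\left(- \frac{3}{2}\right) \left(- \frac{85}{4}\right)}{2} = \left(- \frac{1}{2}\right) \frac{255}{8} = - \frac{255}{16} \approx -15.938$)
$- 5 \left(a - 15\right) = - 5 \left(- \frac{255}{16} - 15\right) = \left(-5\right) \left(- \frac{495}{16}\right) = \frac{2475}{16}$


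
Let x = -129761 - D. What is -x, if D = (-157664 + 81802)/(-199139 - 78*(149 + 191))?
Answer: 29281813361/225659 ≈ 1.2976e+5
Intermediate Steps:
D = 75862/225659 (D = -75862/(-199139 - 78*340) = -75862/(-199139 - 26520) = -75862/(-225659) = -75862*(-1/225659) = 75862/225659 ≈ 0.33618)
x = -29281813361/225659 (x = -129761 - 1*75862/225659 = -129761 - 75862/225659 = -29281813361/225659 ≈ -1.2976e+5)
-x = -1*(-29281813361/225659) = 29281813361/225659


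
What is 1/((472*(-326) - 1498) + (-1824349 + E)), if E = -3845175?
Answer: -1/5824894 ≈ -1.7168e-7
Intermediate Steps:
1/((472*(-326) - 1498) + (-1824349 + E)) = 1/((472*(-326) - 1498) + (-1824349 - 3845175)) = 1/((-153872 - 1498) - 5669524) = 1/(-155370 - 5669524) = 1/(-5824894) = -1/5824894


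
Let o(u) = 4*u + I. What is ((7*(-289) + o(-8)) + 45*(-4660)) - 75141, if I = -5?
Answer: -286901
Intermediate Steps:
o(u) = -5 + 4*u (o(u) = 4*u - 5 = -5 + 4*u)
((7*(-289) + o(-8)) + 45*(-4660)) - 75141 = ((7*(-289) + (-5 + 4*(-8))) + 45*(-4660)) - 75141 = ((-2023 + (-5 - 32)) - 209700) - 75141 = ((-2023 - 37) - 209700) - 75141 = (-2060 - 209700) - 75141 = -211760 - 75141 = -286901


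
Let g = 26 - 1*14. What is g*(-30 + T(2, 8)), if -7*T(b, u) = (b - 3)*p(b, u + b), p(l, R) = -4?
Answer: -2568/7 ≈ -366.86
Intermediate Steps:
T(b, u) = -12/7 + 4*b/7 (T(b, u) = -(b - 3)*(-4)/7 = -(-3 + b)*(-4)/7 = -(12 - 4*b)/7 = -12/7 + 4*b/7)
g = 12 (g = 26 - 14 = 12)
g*(-30 + T(2, 8)) = 12*(-30 + (-12/7 + (4/7)*2)) = 12*(-30 + (-12/7 + 8/7)) = 12*(-30 - 4/7) = 12*(-214/7) = -2568/7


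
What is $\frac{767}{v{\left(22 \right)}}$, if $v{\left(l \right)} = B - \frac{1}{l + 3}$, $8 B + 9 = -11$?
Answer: $- \frac{38350}{127} \approx -301.97$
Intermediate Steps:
$B = - \frac{5}{2}$ ($B = - \frac{9}{8} + \frac{1}{8} \left(-11\right) = - \frac{9}{8} - \frac{11}{8} = - \frac{5}{2} \approx -2.5$)
$v{\left(l \right)} = - \frac{5}{2} - \frac{1}{3 + l}$ ($v{\left(l \right)} = - \frac{5}{2} - \frac{1}{l + 3} = - \frac{5}{2} - \frac{1}{3 + l}$)
$\frac{767}{v{\left(22 \right)}} = \frac{767}{\frac{1}{2} \frac{1}{3 + 22} \left(-17 - 110\right)} = \frac{767}{\frac{1}{2} \cdot \frac{1}{25} \left(-17 - 110\right)} = \frac{767}{\frac{1}{2} \cdot \frac{1}{25} \left(-127\right)} = \frac{767}{- \frac{127}{50}} = 767 \left(- \frac{50}{127}\right) = - \frac{38350}{127}$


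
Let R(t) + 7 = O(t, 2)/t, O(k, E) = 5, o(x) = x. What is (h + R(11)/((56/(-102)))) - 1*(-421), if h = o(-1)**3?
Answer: 33258/77 ≈ 431.92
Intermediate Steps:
h = -1 (h = (-1)**3 = -1)
R(t) = -7 + 5/t
(h + R(11)/((56/(-102)))) - 1*(-421) = (-1 + (-7 + 5/11)/((56/(-102)))) - 1*(-421) = (-1 + (-7 + 5*(1/11))/((56*(-1/102)))) + 421 = (-1 + (-7 + 5/11)/(-28/51)) + 421 = (-1 - 72/11*(-51/28)) + 421 = (-1 + 918/77) + 421 = 841/77 + 421 = 33258/77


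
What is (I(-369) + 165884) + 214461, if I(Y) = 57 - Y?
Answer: 380771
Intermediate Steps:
(I(-369) + 165884) + 214461 = ((57 - 1*(-369)) + 165884) + 214461 = ((57 + 369) + 165884) + 214461 = (426 + 165884) + 214461 = 166310 + 214461 = 380771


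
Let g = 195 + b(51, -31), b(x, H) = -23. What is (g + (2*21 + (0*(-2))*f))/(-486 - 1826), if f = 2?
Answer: -107/1156 ≈ -0.092561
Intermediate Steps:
g = 172 (g = 195 - 23 = 172)
(g + (2*21 + (0*(-2))*f))/(-486 - 1826) = (172 + (2*21 + (0*(-2))*2))/(-486 - 1826) = (172 + (42 + 0*2))/(-2312) = (172 + (42 + 0))*(-1/2312) = (172 + 42)*(-1/2312) = 214*(-1/2312) = -107/1156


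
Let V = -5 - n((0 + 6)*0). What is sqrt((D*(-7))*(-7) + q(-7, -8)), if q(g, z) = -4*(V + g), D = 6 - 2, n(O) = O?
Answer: 2*sqrt(61) ≈ 15.620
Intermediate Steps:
D = 4
V = -5 (V = -5 - (0 + 6)*0 = -5 - 6*0 = -5 - 1*0 = -5 + 0 = -5)
q(g, z) = 20 - 4*g (q(g, z) = -4*(-5 + g) = 20 - 4*g)
sqrt((D*(-7))*(-7) + q(-7, -8)) = sqrt((4*(-7))*(-7) + (20 - 4*(-7))) = sqrt(-28*(-7) + (20 + 28)) = sqrt(196 + 48) = sqrt(244) = 2*sqrt(61)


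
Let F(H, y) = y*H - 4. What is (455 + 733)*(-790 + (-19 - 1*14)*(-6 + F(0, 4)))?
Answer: -546480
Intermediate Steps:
F(H, y) = -4 + H*y (F(H, y) = H*y - 4 = -4 + H*y)
(455 + 733)*(-790 + (-19 - 1*14)*(-6 + F(0, 4))) = (455 + 733)*(-790 + (-19 - 1*14)*(-6 + (-4 + 0*4))) = 1188*(-790 + (-19 - 14)*(-6 + (-4 + 0))) = 1188*(-790 - 33*(-6 - 4)) = 1188*(-790 - 33*(-10)) = 1188*(-790 + 330) = 1188*(-460) = -546480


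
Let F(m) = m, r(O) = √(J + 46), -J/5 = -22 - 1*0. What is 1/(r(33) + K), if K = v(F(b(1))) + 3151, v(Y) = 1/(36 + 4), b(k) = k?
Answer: 5041640/15886084081 - 3200*√39/15886084081 ≈ 0.00031610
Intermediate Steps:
J = 110 (J = -5*(-22 - 1*0) = -5*(-22 + 0) = -5*(-22) = 110)
r(O) = 2*√39 (r(O) = √(110 + 46) = √156 = 2*√39)
v(Y) = 1/40
K = 126041/40 (K = 1/40 + 3151 = 126041/40 ≈ 3151.0)
1/(r(33) + K) = 1/(2*√39 + 126041/40) = 1/(126041/40 + 2*√39)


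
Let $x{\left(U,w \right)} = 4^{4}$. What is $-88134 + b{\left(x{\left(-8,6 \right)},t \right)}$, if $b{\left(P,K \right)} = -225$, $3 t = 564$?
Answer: $-88359$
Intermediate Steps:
$t = 188$ ($t = \frac{1}{3} \cdot 564 = 188$)
$x{\left(U,w \right)} = 256$
$-88134 + b{\left(x{\left(-8,6 \right)},t \right)} = -88134 - 225 = -88359$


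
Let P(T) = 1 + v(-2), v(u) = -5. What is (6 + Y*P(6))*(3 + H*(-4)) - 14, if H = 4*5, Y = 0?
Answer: -476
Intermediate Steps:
H = 20
P(T) = -4 (P(T) = 1 - 5 = -4)
(6 + Y*P(6))*(3 + H*(-4)) - 14 = (6 + 0*(-4))*(3 + 20*(-4)) - 14 = (6 + 0)*(3 - 80) - 14 = 6*(-77) - 14 = -462 - 14 = -476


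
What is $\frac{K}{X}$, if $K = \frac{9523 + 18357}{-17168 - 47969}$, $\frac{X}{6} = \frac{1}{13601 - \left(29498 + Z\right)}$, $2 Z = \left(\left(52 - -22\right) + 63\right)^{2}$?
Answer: $\frac{352424110}{195411} \approx 1803.5$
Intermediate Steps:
$Z = \frac{18769}{2}$ ($Z = \frac{\left(\left(52 - -22\right) + 63\right)^{2}}{2} = \frac{\left(\left(52 + 22\right) + 63\right)^{2}}{2} = \frac{\left(74 + 63\right)^{2}}{2} = \frac{137^{2}}{2} = \frac{1}{2} \cdot 18769 = \frac{18769}{2} \approx 9384.5$)
$X = - \frac{12}{50563}$ ($X = \frac{6}{13601 - \frac{77765}{2}} = \frac{6}{- \frac{50563}{2}} = 6 \left(- \frac{2}{50563}\right) = - \frac{12}{50563} \approx -0.00023733$)
$K = - \frac{27880}{65137}$ ($K = \frac{27880}{-65137} = 27880 \left(- \frac{1}{65137}\right) = - \frac{27880}{65137} \approx -0.42802$)
$\frac{K}{X} = - \frac{27880}{65137 \left(- \frac{12}{50563}\right)} = \left(- \frac{27880}{65137}\right) \left(- \frac{50563}{12}\right) = \frac{352424110}{195411}$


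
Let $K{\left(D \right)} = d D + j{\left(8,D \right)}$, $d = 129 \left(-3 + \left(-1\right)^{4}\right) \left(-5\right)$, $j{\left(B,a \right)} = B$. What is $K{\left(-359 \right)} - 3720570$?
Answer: $-4183672$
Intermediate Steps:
$d = 1290$ ($d = 129 \left(-3 + 1\right) \left(-5\right) = 129 \left(\left(-2\right) \left(-5\right)\right) = 129 \cdot 10 = 1290$)
$K{\left(D \right)} = 8 + 1290 D$ ($K{\left(D \right)} = 1290 D + 8 = 8 + 1290 D$)
$K{\left(-359 \right)} - 3720570 = \left(8 + 1290 \left(-359\right)\right) - 3720570 = \left(8 - 463110\right) - 3720570 = -463102 - 3720570 = -4183672$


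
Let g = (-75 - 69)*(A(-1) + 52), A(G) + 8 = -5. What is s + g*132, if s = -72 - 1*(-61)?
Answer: -741323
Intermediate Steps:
A(G) = -13 (A(G) = -8 - 5 = -13)
s = -11 (s = -72 + 61 = -11)
g = -5616 (g = (-75 - 69)*(-13 + 52) = -144*39 = -5616)
s + g*132 = -11 - 5616*132 = -11 - 741312 = -741323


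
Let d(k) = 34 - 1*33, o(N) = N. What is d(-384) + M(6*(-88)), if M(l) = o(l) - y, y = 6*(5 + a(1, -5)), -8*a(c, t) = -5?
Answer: -2243/4 ≈ -560.75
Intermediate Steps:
a(c, t) = 5/8 (a(c, t) = -⅛*(-5) = 5/8)
d(k) = 1 (d(k) = 34 - 33 = 1)
y = 135/4 (y = 6*(5 + 5/8) = 6*(45/8) = 135/4 ≈ 33.750)
M(l) = -135/4 + l (M(l) = l - 1*135/4 = l - 135/4 = -135/4 + l)
d(-384) + M(6*(-88)) = 1 + (-135/4 + 6*(-88)) = 1 + (-135/4 - 528) = 1 - 2247/4 = -2243/4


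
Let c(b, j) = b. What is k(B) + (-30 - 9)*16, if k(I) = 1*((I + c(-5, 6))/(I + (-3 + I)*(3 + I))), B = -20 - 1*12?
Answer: -613429/983 ≈ -624.04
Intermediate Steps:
B = -32 (B = -20 - 12 = -32)
k(I) = (-5 + I)/(I + (-3 + I)*(3 + I)) (k(I) = 1*((I - 5)/(I + (-3 + I)*(3 + I))) = 1*((-5 + I)/(I + (-3 + I)*(3 + I))) = (-5 + I)/(I + (-3 + I)*(3 + I)))
k(B) + (-30 - 9)*16 = (-5 - 32)/(-9 - 32 + (-32)²) + (-30 - 9)*16 = -37/(-9 - 32 + 1024) - 39*16 = -37/983 - 624 = -613429/983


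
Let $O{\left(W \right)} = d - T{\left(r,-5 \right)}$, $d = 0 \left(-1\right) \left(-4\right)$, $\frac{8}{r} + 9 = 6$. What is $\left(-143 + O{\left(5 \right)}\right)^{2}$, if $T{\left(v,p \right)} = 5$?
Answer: $21904$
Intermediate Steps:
$r = - \frac{8}{3}$ ($r = \frac{8}{-9 + 6} = \frac{8}{-3} = 8 \left(- \frac{1}{3}\right) = - \frac{8}{3} \approx -2.6667$)
$d = 0$ ($d = 0 \left(-4\right) = 0$)
$O{\left(W \right)} = -5$ ($O{\left(W \right)} = 0 - 5 = -5$)
$\left(-143 + O{\left(5 \right)}\right)^{2} = \left(-143 - 5\right)^{2} = \left(-148\right)^{2} = 21904$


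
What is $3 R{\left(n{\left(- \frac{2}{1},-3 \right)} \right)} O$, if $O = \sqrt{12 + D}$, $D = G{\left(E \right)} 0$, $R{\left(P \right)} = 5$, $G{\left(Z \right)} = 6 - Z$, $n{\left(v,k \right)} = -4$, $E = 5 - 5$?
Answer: $30 \sqrt{3} \approx 51.962$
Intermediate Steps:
$E = 0$
$D = 0$ ($D = \left(6 - 0\right) 0 = \left(6 + 0\right) 0 = 6 \cdot 0 = 0$)
$O = 2 \sqrt{3}$ ($O = \sqrt{12 + 0} = \sqrt{12} = 2 \sqrt{3} \approx 3.4641$)
$3 R{\left(n{\left(- \frac{2}{1},-3 \right)} \right)} O = 3 \cdot 5 \cdot 2 \sqrt{3} = 15 \cdot 2 \sqrt{3} = 30 \sqrt{3}$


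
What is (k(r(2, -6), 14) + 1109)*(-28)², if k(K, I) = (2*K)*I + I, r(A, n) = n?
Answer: 748720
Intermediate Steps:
k(K, I) = I + 2*I*K (k(K, I) = 2*I*K + I = I + 2*I*K)
(k(r(2, -6), 14) + 1109)*(-28)² = (14*(1 + 2*(-6)) + 1109)*(-28)² = (14*(1 - 12) + 1109)*784 = (14*(-11) + 1109)*784 = (-154 + 1109)*784 = 955*784 = 748720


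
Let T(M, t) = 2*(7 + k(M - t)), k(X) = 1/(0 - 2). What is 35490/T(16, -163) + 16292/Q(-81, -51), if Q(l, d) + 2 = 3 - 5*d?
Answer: 178793/64 ≈ 2793.6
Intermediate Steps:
k(X) = -½ (k(X) = 1/(-2) = -½)
T(M, t) = 13 (T(M, t) = 2*(7 - ½) = 2*(13/2) = 13)
Q(l, d) = 1 - 5*d (Q(l, d) = -2 + (3 - 5*d) = 1 - 5*d)
35490/T(16, -163) + 16292/Q(-81, -51) = 35490/13 + 16292/(1 - 5*(-51)) = 35490*(1/13) + 16292/(1 + 255) = 2730 + 16292/256 = 2730 + 16292*(1/256) = 2730 + 4073/64 = 178793/64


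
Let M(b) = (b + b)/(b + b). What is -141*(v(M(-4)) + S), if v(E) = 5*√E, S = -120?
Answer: 16215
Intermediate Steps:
M(b) = 1 (M(b) = (2*b)/((2*b)) = (2*b)*(1/(2*b)) = 1)
-141*(v(M(-4)) + S) = -141*(5*√1 - 120) = -141*(5*1 - 120) = -141*(5 - 120) = -141*(-115) = 16215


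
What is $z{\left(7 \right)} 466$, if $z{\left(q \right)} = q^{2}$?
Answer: $22834$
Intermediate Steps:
$z{\left(7 \right)} 466 = 7^{2} \cdot 466 = 49 \cdot 466 = 22834$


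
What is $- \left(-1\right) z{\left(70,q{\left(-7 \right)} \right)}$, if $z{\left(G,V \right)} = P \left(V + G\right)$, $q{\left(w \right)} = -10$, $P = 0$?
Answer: $0$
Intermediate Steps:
$z{\left(G,V \right)} = 0$ ($z{\left(G,V \right)} = 0 \left(V + G\right) = 0 \left(G + V\right) = 0$)
$- \left(-1\right) z{\left(70,q{\left(-7 \right)} \right)} = - \left(-1\right) 0 = \left(-1\right) 0 = 0$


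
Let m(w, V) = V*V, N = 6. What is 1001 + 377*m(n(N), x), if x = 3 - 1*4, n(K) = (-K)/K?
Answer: 1378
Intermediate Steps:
n(K) = -1
x = -1 (x = 3 - 4 = -1)
m(w, V) = V²
1001 + 377*m(n(N), x) = 1001 + 377*(-1)² = 1001 + 377*1 = 1001 + 377 = 1378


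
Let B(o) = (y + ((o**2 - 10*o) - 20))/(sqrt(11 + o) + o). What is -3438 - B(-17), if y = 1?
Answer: -201346/59 + 88*I*sqrt(6)/59 ≈ -3412.6 + 3.6535*I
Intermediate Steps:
B(o) = (-19 + o**2 - 10*o)/(o + sqrt(11 + o)) (B(o) = (1 + ((o**2 - 10*o) - 20))/(sqrt(11 + o) + o) = (1 + (-20 + o**2 - 10*o))/(o + sqrt(11 + o)) = (-19 + o**2 - 10*o)/(o + sqrt(11 + o)))
-3438 - B(-17) = -3438 - (-19 + (-17)**2 - 10*(-17))/(-17 + sqrt(11 - 17)) = -3438 - (-19 + 289 + 170)/(-17 + sqrt(-6)) = -3438 - 440/(-17 + I*sqrt(6))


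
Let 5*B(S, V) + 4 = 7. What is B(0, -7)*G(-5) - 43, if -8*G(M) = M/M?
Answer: -1723/40 ≈ -43.075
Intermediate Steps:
G(M) = -⅛ (G(M) = -M/(8*M) = -⅛*1 = -⅛)
B(S, V) = ⅗ (B(S, V) = -⅘ + (⅕)*7 = -⅘ + 7/5 = ⅗)
B(0, -7)*G(-5) - 43 = (⅗)*(-⅛) - 43 = -3/40 - 43 = -1723/40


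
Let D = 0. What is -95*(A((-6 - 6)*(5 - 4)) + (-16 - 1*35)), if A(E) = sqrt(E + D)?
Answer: 4845 - 190*I*sqrt(3) ≈ 4845.0 - 329.09*I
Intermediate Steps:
A(E) = sqrt(E) (A(E) = sqrt(E + 0) = sqrt(E))
-95*(A((-6 - 6)*(5 - 4)) + (-16 - 1*35)) = -95*(sqrt((-6 - 6)*(5 - 4)) + (-16 - 1*35)) = -95*(sqrt(-12*1) + (-16 - 35)) = -95*(sqrt(-12) - 51) = -95*(2*I*sqrt(3) - 51) = -95*(-51 + 2*I*sqrt(3)) = 4845 - 190*I*sqrt(3)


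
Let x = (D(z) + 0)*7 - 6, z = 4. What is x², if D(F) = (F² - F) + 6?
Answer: 14400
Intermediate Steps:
D(F) = 6 + F² - F
x = 120 (x = ((6 + 4² - 1*4) + 0)*7 - 6 = ((6 + 16 - 4) + 0)*7 - 6 = (18 + 0)*7 - 6 = 18*7 - 6 = 126 - 6 = 120)
x² = 120² = 14400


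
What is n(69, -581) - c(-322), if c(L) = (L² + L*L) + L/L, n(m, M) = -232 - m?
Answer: -207670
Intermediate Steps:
c(L) = 1 + 2*L² (c(L) = (L² + L²) + 1 = 2*L² + 1 = 1 + 2*L²)
n(69, -581) - c(-322) = (-232 - 1*69) - (1 + 2*(-322)²) = (-232 - 69) - (1 + 2*103684) = -301 - (1 + 207368) = -301 - 1*207369 = -301 - 207369 = -207670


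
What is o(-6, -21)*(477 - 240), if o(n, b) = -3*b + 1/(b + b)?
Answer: 208955/14 ≈ 14925.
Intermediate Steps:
o(n, b) = 1/(2*b) - 3*b (o(n, b) = -3*b + 1/(2*b) = 1/(2*b) - 3*b)
o(-6, -21)*(477 - 240) = ((1/2)/(-21) - 3*(-21))*(477 - 240) = ((1/2)*(-1/21) + 63)*237 = (-1/42 + 63)*237 = (2645/42)*237 = 208955/14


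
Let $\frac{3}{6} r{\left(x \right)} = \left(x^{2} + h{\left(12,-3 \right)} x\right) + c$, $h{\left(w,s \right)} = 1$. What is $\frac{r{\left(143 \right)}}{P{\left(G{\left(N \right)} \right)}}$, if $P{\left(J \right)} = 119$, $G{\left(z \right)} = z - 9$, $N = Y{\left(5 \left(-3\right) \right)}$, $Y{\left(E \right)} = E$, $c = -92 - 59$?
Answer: $\frac{40882}{119} \approx 343.55$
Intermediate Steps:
$c = -151$
$r{\left(x \right)} = -302 + 2 x + 2 x^{2}$ ($r{\left(x \right)} = 2 \left(\left(x^{2} + 1 x\right) - 151\right) = 2 \left(\left(x^{2} + x\right) - 151\right) = 2 \left(\left(x + x^{2}\right) - 151\right) = 2 \left(-151 + x + x^{2}\right) = -302 + 2 x + 2 x^{2}$)
$N = -15$ ($N = 5 \left(-3\right) = -15$)
$G{\left(z \right)} = -9 + z$ ($G{\left(z \right)} = z - 9 = -9 + z$)
$\frac{r{\left(143 \right)}}{P{\left(G{\left(N \right)} \right)}} = \frac{-302 + 2 \cdot 143 + 2 \cdot 143^{2}}{119} = \left(-302 + 286 + 2 \cdot 20449\right) \frac{1}{119} = \left(-302 + 286 + 40898\right) \frac{1}{119} = 40882 \cdot \frac{1}{119} = \frac{40882}{119}$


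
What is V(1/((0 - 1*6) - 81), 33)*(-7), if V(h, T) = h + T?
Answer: -20090/87 ≈ -230.92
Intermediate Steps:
V(h, T) = T + h
V(1/((0 - 1*6) - 81), 33)*(-7) = (33 + 1/((0 - 1*6) - 81))*(-7) = (33 + 1/((0 - 6) - 81))*(-7) = (33 + 1/(-6 - 81))*(-7) = (33 + 1/(-87))*(-7) = (33 - 1/87)*(-7) = (2870/87)*(-7) = -20090/87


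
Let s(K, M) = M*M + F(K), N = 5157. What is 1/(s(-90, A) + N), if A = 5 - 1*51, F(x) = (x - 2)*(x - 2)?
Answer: 1/15737 ≈ 6.3544e-5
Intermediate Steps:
F(x) = (-2 + x)² (F(x) = (-2 + x)*(-2 + x) = (-2 + x)²)
A = -46 (A = 5 - 51 = -46)
s(K, M) = M² + (-2 + K)² (s(K, M) = M*M + (-2 + K)² = M² + (-2 + K)²)
1/(s(-90, A) + N) = 1/(((-46)² + (-2 - 90)²) + 5157) = 1/((2116 + (-92)²) + 5157) = 1/((2116 + 8464) + 5157) = 1/(10580 + 5157) = 1/15737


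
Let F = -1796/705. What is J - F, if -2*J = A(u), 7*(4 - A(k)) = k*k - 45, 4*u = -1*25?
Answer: 19489/157920 ≈ 0.12341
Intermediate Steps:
u = -25/4 (u = (-1*25)/4 = (¼)*(-25) = -25/4 ≈ -6.2500)
A(k) = 73/7 - k²/7 (A(k) = 4 - (k*k - 45)/7 = 4 - (k² - 45)/7 = 4 - (-45 + k²)/7 = 4 + (45/7 - k²/7) = 73/7 - k²/7)
F = -1796/705 (F = -1796*1/705 = -1796/705 ≈ -2.5475)
J = -543/224 (J = -(73/7 - (-25/4)²/7)/2 = -(73/7 - ⅐*625/16)/2 = -(73/7 - 625/112)/2 = -½*543/112 = -543/224 ≈ -2.4241)
J - F = -543/224 - 1*(-1796/705) = -543/224 + 1796/705 = 19489/157920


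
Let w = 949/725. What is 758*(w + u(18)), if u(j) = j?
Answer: 10611242/725 ≈ 14636.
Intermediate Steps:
w = 949/725 (w = 949*(1/725) = 949/725 ≈ 1.3090)
758*(w + u(18)) = 758*(949/725 + 18) = 758*(13999/725) = 10611242/725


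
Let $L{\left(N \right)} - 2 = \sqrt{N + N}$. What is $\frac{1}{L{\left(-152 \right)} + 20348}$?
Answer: $\frac{10175}{207061402} - \frac{i \sqrt{19}}{103530701} \approx 4.914 \cdot 10^{-5} - 4.2102 \cdot 10^{-8} i$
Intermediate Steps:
$L{\left(N \right)} = 2 + \sqrt{2} \sqrt{N}$ ($L{\left(N \right)} = 2 + \sqrt{N + N} = 2 + \sqrt{2 N} = 2 + \sqrt{2} \sqrt{N}$)
$\frac{1}{L{\left(-152 \right)} + 20348} = \frac{1}{\left(2 + \sqrt{2} \sqrt{-152}\right) + 20348} = \frac{1}{\left(2 + \sqrt{2} \cdot 2 i \sqrt{38}\right) + 20348} = \frac{1}{\left(2 + 4 i \sqrt{19}\right) + 20348} = \frac{1}{20350 + 4 i \sqrt{19}}$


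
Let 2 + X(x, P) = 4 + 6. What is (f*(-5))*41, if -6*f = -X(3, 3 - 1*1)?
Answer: -820/3 ≈ -273.33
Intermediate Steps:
X(x, P) = 8 (X(x, P) = -2 + (4 + 6) = -2 + 10 = 8)
f = 4/3 (f = -(-1)*8/6 = -⅙*(-8) = 4/3 ≈ 1.3333)
(f*(-5))*41 = ((4/3)*(-5))*41 = -20/3*41 = -820/3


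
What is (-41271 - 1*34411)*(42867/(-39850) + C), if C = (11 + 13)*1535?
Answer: -55551766103853/19925 ≈ -2.7880e+9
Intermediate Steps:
C = 36840 (C = 24*1535 = 36840)
(-41271 - 1*34411)*(42867/(-39850) + C) = (-41271 - 1*34411)*(42867/(-39850) + 36840) = (-41271 - 34411)*(42867*(-1/39850) + 36840) = -75682*(-42867/39850 + 36840) = -75682*1468031133/39850 = -55551766103853/19925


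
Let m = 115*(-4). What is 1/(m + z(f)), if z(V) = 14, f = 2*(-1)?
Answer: -1/446 ≈ -0.0022422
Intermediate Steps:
m = -460
f = -2
1/(m + z(f)) = 1/(-460 + 14) = 1/(-446) = -1/446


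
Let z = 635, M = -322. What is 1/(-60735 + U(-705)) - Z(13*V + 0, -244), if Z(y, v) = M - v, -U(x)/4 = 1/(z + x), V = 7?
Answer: 165806359/2125723 ≈ 78.000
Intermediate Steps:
U(x) = -4/(635 + x)
Z(y, v) = -322 - v
1/(-60735 + U(-705)) - Z(13*V + 0, -244) = 1/(-60735 - 4/(635 - 705)) - (-322 - 1*(-244)) = 1/(-60735 - 4/(-70)) - (-322 + 244) = 1/(-60735 - 4*(-1/70)) - 1*(-78) = 1/(-60735 + 2/35) + 78 = 1/(-2125723/35) + 78 = -35/2125723 + 78 = 165806359/2125723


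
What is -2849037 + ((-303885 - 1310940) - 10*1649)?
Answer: -4480352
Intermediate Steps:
-2849037 + ((-303885 - 1310940) - 10*1649) = -2849037 + (-1614825 - 16490) = -2849037 - 1631315 = -4480352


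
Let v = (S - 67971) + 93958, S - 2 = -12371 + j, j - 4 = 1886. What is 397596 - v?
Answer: 382088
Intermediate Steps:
j = 1890 (j = 4 + 1886 = 1890)
S = -10479 (S = 2 + (-12371 + 1890) = 2 - 10481 = -10479)
v = 15508 (v = (-10479 - 67971) + 93958 = -78450 + 93958 = 15508)
397596 - v = 397596 - 1*15508 = 397596 - 15508 = 382088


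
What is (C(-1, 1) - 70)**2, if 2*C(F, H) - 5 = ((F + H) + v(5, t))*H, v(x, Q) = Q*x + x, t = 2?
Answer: 3600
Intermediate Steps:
v(x, Q) = x + Q*x
C(F, H) = 5/2 + H*(15 + F + H)/2 (C(F, H) = 5/2 + (((F + H) + 5*(1 + 2))*H)/2 = 5/2 + (((F + H) + 5*3)*H)/2 = 5/2 + (((F + H) + 15)*H)/2 = 5/2 + ((15 + F + H)*H)/2 = 5/2 + (H*(15 + F + H))/2 = 5/2 + H*(15 + F + H)/2)
(C(-1, 1) - 70)**2 = ((5/2 + (1/2)*1**2 + (15/2)*1 + (1/2)*(-1)*1) - 70)**2 = ((5/2 + (1/2)*1 + 15/2 - 1/2) - 70)**2 = ((5/2 + 1/2 + 15/2 - 1/2) - 70)**2 = (10 - 70)**2 = (-60)**2 = 3600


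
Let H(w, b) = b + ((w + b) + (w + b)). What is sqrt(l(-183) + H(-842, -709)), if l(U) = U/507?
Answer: 2*I*sqrt(161030)/13 ≈ 61.736*I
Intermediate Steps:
H(w, b) = 2*w + 3*b (H(w, b) = b + ((b + w) + (b + w)) = b + (2*b + 2*w) = 2*w + 3*b)
l(U) = U/507 (l(U) = U*(1/507) = U/507)
sqrt(l(-183) + H(-842, -709)) = sqrt((1/507)*(-183) + (2*(-842) + 3*(-709))) = sqrt(-61/169 + (-1684 - 2127)) = sqrt(-61/169 - 3811) = sqrt(-644120/169) = 2*I*sqrt(161030)/13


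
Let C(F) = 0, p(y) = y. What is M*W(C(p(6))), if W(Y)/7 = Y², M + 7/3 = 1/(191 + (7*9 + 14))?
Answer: 0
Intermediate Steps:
M = -1873/804 (M = -7/3 + 1/(191 + (7*9 + 14)) = -7/3 + 1/(191 + (63 + 14)) = -7/3 + 1/(191 + 77) = -7/3 + 1/268 = -1873/804 ≈ -2.3296)
W(Y) = 7*Y²
M*W(C(p(6))) = -13111*0²/804 = -13111*0/804 = -1873/804*0 = 0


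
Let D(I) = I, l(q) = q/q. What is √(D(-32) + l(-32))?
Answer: I*√31 ≈ 5.5678*I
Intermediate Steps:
l(q) = 1
√(D(-32) + l(-32)) = √(-32 + 1) = √(-31) = I*√31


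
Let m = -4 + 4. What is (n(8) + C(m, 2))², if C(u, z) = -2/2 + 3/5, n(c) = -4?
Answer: 484/25 ≈ 19.360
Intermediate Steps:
m = 0
C(u, z) = -⅖ (C(u, z) = -2*½ + 3*(⅕) = -1 + ⅗ = -⅖)
(n(8) + C(m, 2))² = (-4 - ⅖)² = (-22/5)² = 484/25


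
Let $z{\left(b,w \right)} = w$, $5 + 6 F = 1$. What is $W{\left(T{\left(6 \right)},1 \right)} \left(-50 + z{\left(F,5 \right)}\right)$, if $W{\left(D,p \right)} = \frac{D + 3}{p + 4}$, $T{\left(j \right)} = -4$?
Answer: $9$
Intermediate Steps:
$W{\left(D,p \right)} = \frac{3 + D}{4 + p}$
$F = - \frac{2}{3}$ ($F = - \frac{5}{6} + \frac{1}{6} \cdot 1 = - \frac{5}{6} + \frac{1}{6} = - \frac{2}{3} \approx -0.66667$)
$W{\left(T{\left(6 \right)},1 \right)} \left(-50 + z{\left(F,5 \right)}\right) = \frac{3 - 4}{4 + 1} \left(-50 + 5\right) = \frac{1}{5} \left(-1\right) \left(-45\right) = \left(- \frac{1}{5}\right) \left(-45\right) = 9$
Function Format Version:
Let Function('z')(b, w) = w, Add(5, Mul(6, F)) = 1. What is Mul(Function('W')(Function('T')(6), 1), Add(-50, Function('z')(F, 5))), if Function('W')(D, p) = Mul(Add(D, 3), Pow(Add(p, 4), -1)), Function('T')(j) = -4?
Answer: 9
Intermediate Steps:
Function('W')(D, p) = Mul(Pow(Add(4, p), -1), Add(3, D)) (Function('W')(D, p) = Mul(Add(3, D), Pow(Add(4, p), -1)) = Mul(Pow(Add(4, p), -1), Add(3, D)))
F = Rational(-2, 3) (F = Add(Rational(-5, 6), Mul(Rational(1, 6), 1)) = Add(Rational(-5, 6), Rational(1, 6)) = Rational(-2, 3) ≈ -0.66667)
Mul(Function('W')(Function('T')(6), 1), Add(-50, Function('z')(F, 5))) = Mul(Mul(Pow(Add(4, 1), -1), Add(3, -4)), Add(-50, 5)) = Mul(Mul(Pow(5, -1), -1), -45) = Mul(Mul(Rational(1, 5), -1), -45) = Mul(Rational(-1, 5), -45) = 9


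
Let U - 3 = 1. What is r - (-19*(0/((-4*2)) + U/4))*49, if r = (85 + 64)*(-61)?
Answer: -8158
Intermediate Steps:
U = 4 (U = 3 + 1 = 4)
r = -9089 (r = 149*(-61) = -9089)
r - (-19*(0/((-4*2)) + U/4))*49 = -9089 - (-19*(0/((-4*2)) + 4/4))*49 = -9089 - (-19*(0/(-8) + 4*(¼)))*49 = -9089 - (-19*(0*(-⅛) + 1))*49 = -9089 - (-19*(0 + 1))*49 = -9089 - (-19*1)*49 = -9089 - (-19)*49 = -9089 - 1*(-931) = -9089 + 931 = -8158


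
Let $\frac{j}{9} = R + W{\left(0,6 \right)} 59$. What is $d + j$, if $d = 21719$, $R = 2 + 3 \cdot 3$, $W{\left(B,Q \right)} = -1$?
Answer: $21287$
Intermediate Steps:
$R = 11$ ($R = 2 + 9 = 11$)
$j = -432$ ($j = 9 \left(11 - 59\right) = 9 \left(-48\right) = -432$)
$d + j = 21719 - 432 = 21287$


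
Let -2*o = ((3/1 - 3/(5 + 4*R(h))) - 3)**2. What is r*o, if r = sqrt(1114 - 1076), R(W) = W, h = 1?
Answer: -sqrt(38)/18 ≈ -0.34247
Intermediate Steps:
r = sqrt(38) ≈ 6.1644
o = -1/18 (o = -((3/1 - 3/(5 + 4*1)) - 3)**2/2 = -((3*1 - 3/(5 + 4)) - 3)**2/2 = -((3 - 3/9) - 3)**2/2 = -((3 - 3*1/9) - 3)**2/2 = -((3 - 1/3) - 3)**2/2 = -(8/3 - 3)**2/2 = -(-1/3)**2/2 = -1/2*1/9 = -1/18 ≈ -0.055556)
r*o = sqrt(38)*(-1/18) = -sqrt(38)/18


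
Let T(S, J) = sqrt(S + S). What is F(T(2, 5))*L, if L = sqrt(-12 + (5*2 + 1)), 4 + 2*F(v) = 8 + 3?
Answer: 7*I/2 ≈ 3.5*I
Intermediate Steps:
T(S, J) = sqrt(2)*sqrt(S) (T(S, J) = sqrt(2*S) = sqrt(2)*sqrt(S))
F(v) = 7/2 (F(v) = -2 + (8 + 3)/2 = -2 + (1/2)*11 = -2 + 11/2 = 7/2)
L = I (L = sqrt(-12 + (10 + 1)) = sqrt(-12 + 11) = sqrt(-1) = I ≈ 1.0*I)
F(T(2, 5))*L = 7*I/2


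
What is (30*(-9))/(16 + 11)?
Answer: -10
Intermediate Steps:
(30*(-9))/(16 + 11) = -270/27 = -270*1/27 = -10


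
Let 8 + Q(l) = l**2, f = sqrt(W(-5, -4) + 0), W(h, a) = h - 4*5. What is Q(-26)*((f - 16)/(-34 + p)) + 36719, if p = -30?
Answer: 36886 - 835*I/16 ≈ 36886.0 - 52.188*I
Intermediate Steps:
W(h, a) = -20 + h (W(h, a) = h - 20 = -20 + h)
f = 5*I (f = sqrt((-20 - 5) + 0) = sqrt(-25 + 0) = sqrt(-25) = 5*I ≈ 5.0*I)
Q(l) = -8 + l**2
Q(-26)*((f - 16)/(-34 + p)) + 36719 = (-8 + (-26)**2)*((5*I - 16)/(-34 - 30)) + 36719 = (-8 + 676)*((-16 + 5*I)/(-64)) + 36719 = 668*((-16 + 5*I)*(-1/64)) + 36719 = 668*(1/4 - 5*I/64) + 36719 = (167 - 835*I/16) + 36719 = 36886 - 835*I/16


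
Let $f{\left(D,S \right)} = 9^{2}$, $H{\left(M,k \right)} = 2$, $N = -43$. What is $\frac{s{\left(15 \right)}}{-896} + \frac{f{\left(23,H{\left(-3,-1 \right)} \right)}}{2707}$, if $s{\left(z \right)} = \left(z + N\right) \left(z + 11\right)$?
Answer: $\frac{36487}{43312} \approx 0.84242$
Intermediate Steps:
$f{\left(D,S \right)} = 81$
$s{\left(z \right)} = \left(-43 + z\right) \left(11 + z\right)$ ($s{\left(z \right)} = \left(z - 43\right) \left(z + 11\right) = \left(-43 + z\right) \left(11 + z\right)$)
$\frac{s{\left(15 \right)}}{-896} + \frac{f{\left(23,H{\left(-3,-1 \right)} \right)}}{2707} = \frac{-473 + 15^{2} - 480}{-896} + \frac{81}{2707} = \left(-473 + 225 - 480\right) \left(- \frac{1}{896}\right) + 81 \cdot \frac{1}{2707} = \left(-728\right) \left(- \frac{1}{896}\right) + \frac{81}{2707} = \frac{13}{16} + \frac{81}{2707} = \frac{36487}{43312}$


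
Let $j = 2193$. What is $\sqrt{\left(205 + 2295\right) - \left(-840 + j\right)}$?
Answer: $\sqrt{1147} \approx 33.867$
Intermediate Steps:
$\sqrt{\left(205 + 2295\right) - \left(-840 + j\right)} = \sqrt{\left(205 + 2295\right) + \left(840 - 2193\right)} = \sqrt{2500 + \left(840 - 2193\right)} = \sqrt{2500 - 1353} = \sqrt{1147}$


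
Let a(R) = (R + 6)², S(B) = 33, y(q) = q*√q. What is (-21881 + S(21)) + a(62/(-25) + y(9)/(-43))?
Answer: -25238429119/1155625 ≈ -21840.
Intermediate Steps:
y(q) = q^(3/2)
a(R) = (6 + R)²
(-21881 + S(21)) + a(62/(-25) + y(9)/(-43)) = (-21881 + 33) + (6 + (62/(-25) + 9^(3/2)/(-43)))² = -21848 + (6 + (62*(-1/25) + 27*(-1/43)))² = -21848 + (6 + (-62/25 - 27/43))² = -21848 + (6 - 3341/1075)² = -21848 + (3109/1075)² = -21848 + 9665881/1155625 = -25238429119/1155625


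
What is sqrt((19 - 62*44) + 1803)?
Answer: I*sqrt(906) ≈ 30.1*I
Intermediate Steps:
sqrt((19 - 62*44) + 1803) = sqrt((19 - 2728) + 1803) = sqrt(-2709 + 1803) = sqrt(-906) = I*sqrt(906)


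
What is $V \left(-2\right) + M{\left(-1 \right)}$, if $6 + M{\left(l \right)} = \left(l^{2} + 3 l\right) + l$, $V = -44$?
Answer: $79$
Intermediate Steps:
$M{\left(l \right)} = -6 + l^{2} + 4 l$ ($M{\left(l \right)} = -6 + \left(\left(l^{2} + 3 l\right) + l\right) = -6 + \left(l^{2} + 4 l\right) = -6 + l^{2} + 4 l$)
$V \left(-2\right) + M{\left(-1 \right)} = \left(-44\right) \left(-2\right) + \left(-6 + \left(-1\right)^{2} + 4 \left(-1\right)\right) = 88 - 9 = 79$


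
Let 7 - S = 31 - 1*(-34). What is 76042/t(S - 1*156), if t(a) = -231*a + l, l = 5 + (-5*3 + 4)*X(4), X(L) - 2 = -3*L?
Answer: 76042/49549 ≈ 1.5347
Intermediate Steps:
S = -58 (S = 7 - (31 - 1*(-34)) = 7 - (31 + 34) = 7 - 1*65 = 7 - 65 = -58)
X(L) = 2 - 3*L
l = 115 (l = 5 + (-5*3 + 4)*(2 - 3*4) = 5 + (-15 + 4)*(2 - 12) = 5 - 11*(-10) = 5 + 110 = 115)
t(a) = 115 - 231*a (t(a) = -231*a + 115 = 115 - 231*a)
76042/t(S - 1*156) = 76042/(115 - 231*(-58 - 1*156)) = 76042/(115 - 231*(-58 - 156)) = 76042/(115 - 231*(-214)) = 76042/(115 + 49434) = 76042/49549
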